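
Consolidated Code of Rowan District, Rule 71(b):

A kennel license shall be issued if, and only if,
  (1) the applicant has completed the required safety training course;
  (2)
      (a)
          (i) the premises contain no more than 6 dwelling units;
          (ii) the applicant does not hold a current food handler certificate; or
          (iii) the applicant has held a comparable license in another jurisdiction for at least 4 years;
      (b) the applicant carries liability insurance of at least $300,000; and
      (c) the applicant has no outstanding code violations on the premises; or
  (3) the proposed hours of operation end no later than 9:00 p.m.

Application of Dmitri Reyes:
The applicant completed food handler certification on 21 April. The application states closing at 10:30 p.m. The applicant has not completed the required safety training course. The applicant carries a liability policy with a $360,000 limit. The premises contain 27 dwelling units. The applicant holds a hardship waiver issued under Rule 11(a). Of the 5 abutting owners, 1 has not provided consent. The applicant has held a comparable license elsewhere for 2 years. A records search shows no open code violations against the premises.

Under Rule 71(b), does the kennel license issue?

(1) safety training — not met.
(i) ≤ 6 units — not met.
(ii) not (food handler cert.) — not met.
(iii) prior license ≥ 4 yr — not satisfied.
(a) = F OR F OR F = false.
(b) insurance ≥ $300,000 — satisfied.
(c) no code violations — satisfied.
(2) = F AND T AND T = false.
(3) closes by 9 p.m. — not met.
Overall = F OR F OR F = false.

No — denied.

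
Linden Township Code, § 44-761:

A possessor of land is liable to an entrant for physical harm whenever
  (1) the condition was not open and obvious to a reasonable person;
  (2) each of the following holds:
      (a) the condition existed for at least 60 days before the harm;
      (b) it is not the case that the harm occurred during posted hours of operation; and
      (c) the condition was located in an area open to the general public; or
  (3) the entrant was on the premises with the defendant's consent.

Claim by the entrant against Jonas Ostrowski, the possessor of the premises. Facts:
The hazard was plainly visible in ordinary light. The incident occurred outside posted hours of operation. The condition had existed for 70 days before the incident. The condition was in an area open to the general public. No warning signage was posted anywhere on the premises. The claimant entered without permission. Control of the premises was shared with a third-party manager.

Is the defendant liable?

Yes — liable.

(1) not open/obvious — fails.
(a) condition ≥60 days old — satisfied.
(b) not (during posted hours) — holds.
(c) public area — holds.
(2): T AND T AND T → true.
(3) consent to enter — fails.
Overall: F OR T OR F → true.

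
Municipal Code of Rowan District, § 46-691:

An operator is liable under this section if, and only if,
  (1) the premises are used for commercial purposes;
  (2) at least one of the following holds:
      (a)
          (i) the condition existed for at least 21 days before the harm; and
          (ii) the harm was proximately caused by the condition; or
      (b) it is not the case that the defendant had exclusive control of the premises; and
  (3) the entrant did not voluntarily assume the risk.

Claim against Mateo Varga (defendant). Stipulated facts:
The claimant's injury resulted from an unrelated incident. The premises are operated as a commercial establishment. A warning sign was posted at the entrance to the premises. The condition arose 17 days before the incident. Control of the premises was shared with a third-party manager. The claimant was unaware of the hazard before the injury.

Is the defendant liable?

Yes — liable.

(1) commercial use — met.
(i) condition ≥21 days old — not satisfied.
(ii) proximate cause — not met.
So (a) is not satisfied (F AND F).
(b) not (exclusive control) — met.
So (2) is satisfied (F OR T).
(3) no assumed risk — met.
Overall: T AND T AND T → true.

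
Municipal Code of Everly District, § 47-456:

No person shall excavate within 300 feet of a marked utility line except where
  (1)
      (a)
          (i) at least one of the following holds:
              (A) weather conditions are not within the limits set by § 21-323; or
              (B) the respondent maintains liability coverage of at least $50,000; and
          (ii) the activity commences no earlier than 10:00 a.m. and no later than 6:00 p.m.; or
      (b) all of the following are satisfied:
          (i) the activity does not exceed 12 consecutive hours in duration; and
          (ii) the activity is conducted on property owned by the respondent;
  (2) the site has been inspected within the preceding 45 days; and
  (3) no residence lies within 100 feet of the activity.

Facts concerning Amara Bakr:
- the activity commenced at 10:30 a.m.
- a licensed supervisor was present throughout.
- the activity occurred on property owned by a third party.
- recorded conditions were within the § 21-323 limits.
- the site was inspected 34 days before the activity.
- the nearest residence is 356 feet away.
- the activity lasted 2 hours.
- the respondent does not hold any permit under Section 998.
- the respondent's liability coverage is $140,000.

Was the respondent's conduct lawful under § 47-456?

Yes — lawful.

(A) not (weather ok) — fails.
(B) coverage ≥ $50,000 — holds.
(i): F OR T → true.
(ii) start within hours — holds.
So (a) is satisfied (T AND T).
(i) ≤ 12 hrs duration — satisfied.
(ii) own property — not met.
(b) = T AND F = false.
So (1) is satisfied (T OR F).
(2) site inspected — holds.
(3) no residence in 100 ft — satisfied.
So Overall is satisfied (T AND T AND T).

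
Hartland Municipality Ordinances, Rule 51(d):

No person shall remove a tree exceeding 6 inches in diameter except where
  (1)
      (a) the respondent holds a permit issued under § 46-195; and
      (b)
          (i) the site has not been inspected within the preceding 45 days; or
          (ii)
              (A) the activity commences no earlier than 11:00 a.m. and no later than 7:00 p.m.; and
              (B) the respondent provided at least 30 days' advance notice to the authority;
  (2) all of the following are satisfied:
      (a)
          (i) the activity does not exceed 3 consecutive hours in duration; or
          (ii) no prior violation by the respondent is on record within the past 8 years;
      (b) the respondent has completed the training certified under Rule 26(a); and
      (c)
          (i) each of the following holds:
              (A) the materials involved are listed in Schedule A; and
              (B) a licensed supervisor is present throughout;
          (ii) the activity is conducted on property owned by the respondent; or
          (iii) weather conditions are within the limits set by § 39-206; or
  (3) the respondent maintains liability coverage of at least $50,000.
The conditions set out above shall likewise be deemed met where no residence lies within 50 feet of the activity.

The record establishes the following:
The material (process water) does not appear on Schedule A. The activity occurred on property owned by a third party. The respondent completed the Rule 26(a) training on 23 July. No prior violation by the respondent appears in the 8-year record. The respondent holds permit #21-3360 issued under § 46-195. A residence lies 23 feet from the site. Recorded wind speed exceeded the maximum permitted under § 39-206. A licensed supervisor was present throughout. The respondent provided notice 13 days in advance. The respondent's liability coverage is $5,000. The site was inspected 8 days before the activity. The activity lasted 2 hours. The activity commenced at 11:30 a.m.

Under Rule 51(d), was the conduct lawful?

No — unlawful.

(a) holds permit — met.
(i) not (site inspected) — not met.
(A) start within hours — met.
(B) ≥30 days' notice — not met.
(ii): T AND F → false.
(b): F OR F → false.
So (1) is not satisfied (T AND F).
(i) ≤ 3 hrs duration — met.
(ii) no prior violation — met.
So (a) is satisfied (T OR T).
(b) training certified — satisfied.
(A) Schedule A material — not satisfied.
(B) supervisor present — satisfied.
(i) = F AND T = false.
(ii) own property — not met.
(iii) weather ok — not satisfied.
(c): F OR F OR F → false.
(2) = T AND T AND F = false.
(3) coverage ≥ $50,000 — not met.
Overall = F OR F OR F = false.
Exception (no residence in 50 ft) — not satisfied.
Result: main false OR exception false → false.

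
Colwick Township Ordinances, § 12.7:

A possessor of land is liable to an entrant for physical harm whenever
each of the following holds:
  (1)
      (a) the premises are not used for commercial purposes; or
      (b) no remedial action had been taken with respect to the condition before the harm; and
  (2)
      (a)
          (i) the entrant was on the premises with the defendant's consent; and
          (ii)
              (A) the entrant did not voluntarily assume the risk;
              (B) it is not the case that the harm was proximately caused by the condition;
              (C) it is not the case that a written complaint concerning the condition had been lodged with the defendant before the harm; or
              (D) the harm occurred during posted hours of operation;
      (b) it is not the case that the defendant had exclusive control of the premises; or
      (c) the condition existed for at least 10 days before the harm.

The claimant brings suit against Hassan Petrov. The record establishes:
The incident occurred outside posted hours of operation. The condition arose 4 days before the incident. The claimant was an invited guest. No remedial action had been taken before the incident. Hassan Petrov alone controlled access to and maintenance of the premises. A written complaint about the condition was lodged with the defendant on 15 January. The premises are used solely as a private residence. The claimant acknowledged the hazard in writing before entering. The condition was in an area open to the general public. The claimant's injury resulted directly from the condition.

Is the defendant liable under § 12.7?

No — not liable.

(a) not (commercial use) — holds.
(b) no remedial action — holds.
So (1) is satisfied (T OR T).
(i) consent to enter — satisfied.
(A) no assumed risk — not satisfied.
(B) not (proximate cause) — not met.
(C) not (complaint lodged) — not met.
(D) during posted hours — not met.
So (ii) is not satisfied (F OR F OR F OR F).
(a) = T AND F = false.
(b) not (exclusive control) — not satisfied.
(c) condition ≥10 days old — not satisfied.
(2) = F OR F OR F = false.
Overall: T AND F → false.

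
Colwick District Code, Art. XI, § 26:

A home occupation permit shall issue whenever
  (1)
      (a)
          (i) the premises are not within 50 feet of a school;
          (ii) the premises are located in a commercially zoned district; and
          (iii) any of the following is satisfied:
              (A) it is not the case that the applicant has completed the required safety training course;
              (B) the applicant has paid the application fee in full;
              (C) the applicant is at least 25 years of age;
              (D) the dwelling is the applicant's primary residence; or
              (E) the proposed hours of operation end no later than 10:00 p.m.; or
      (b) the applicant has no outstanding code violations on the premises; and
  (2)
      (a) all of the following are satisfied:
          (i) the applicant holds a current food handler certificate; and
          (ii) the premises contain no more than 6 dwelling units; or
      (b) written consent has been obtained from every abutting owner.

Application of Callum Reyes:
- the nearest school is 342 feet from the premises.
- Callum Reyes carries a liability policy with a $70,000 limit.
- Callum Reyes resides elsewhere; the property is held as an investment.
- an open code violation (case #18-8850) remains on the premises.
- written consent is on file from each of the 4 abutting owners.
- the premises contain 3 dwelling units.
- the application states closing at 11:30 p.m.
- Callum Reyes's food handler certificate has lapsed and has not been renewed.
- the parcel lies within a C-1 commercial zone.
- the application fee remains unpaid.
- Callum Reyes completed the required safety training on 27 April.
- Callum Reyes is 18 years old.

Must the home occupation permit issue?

(i) ≥50 ft from school — holds.
(ii) commercially zoned — holds.
(A) not (safety training) — not met.
(B) fee paid — not met.
(C) age ≥ 25 — fails.
(D) primary residence — fails.
(E) closes by 10 p.m. — fails.
(iii): F OR F OR F OR F OR F → false.
(a): T AND T AND F → false.
(b) no code violations — not satisfied.
So (1) is not satisfied (F OR F).
(i) food handler cert. — not met.
(ii) ≤ 6 units — satisfied.
(a) = F AND T = false.
(b) all abutters consent — satisfied.
(2): F OR T → true.
So Overall is not satisfied (F AND T).

No — denied.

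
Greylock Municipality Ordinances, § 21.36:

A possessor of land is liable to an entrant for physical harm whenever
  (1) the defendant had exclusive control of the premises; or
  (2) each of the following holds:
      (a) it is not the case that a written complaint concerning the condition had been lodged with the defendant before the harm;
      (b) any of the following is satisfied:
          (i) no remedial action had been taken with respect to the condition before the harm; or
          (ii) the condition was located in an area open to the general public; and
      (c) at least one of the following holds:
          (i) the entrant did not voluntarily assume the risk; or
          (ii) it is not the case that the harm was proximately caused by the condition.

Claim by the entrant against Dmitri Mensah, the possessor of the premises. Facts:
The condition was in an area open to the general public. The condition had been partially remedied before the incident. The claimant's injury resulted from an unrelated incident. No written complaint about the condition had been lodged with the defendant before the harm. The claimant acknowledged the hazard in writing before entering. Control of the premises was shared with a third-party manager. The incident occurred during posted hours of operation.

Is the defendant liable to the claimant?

(1) exclusive control — not met.
(a) not (complaint lodged) — satisfied.
(i) no remedial action — not satisfied.
(ii) public area — holds.
(b) = F OR T = true.
(i) no assumed risk — not met.
(ii) not (proximate cause) — met.
(c): F OR T → true.
So (2) is satisfied (T AND T AND T).
Overall: F OR T → true.

Yes — liable.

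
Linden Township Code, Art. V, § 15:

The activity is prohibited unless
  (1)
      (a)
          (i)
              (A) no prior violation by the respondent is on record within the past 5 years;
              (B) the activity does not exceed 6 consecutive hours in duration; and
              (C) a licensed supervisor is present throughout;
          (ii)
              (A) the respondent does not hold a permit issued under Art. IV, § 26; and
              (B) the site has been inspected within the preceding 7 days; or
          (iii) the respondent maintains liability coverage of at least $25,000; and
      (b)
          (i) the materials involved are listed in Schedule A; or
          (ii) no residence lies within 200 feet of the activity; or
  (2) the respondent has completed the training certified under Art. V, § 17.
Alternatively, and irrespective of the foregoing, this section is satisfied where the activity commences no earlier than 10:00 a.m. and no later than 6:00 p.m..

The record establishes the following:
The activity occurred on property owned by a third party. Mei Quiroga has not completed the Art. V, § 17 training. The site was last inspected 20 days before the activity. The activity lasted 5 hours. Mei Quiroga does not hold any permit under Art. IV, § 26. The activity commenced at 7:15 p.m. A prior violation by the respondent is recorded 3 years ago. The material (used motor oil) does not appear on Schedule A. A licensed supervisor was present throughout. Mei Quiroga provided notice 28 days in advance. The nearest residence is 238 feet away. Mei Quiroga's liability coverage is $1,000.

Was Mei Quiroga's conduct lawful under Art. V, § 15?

(A) no prior violation — fails.
(B) ≤ 6 hrs duration — met.
(C) supervisor present — holds.
(i) = F AND T AND T = false.
(A) not (holds permit) — met.
(B) site inspected — not met.
(ii): T AND F → false.
(iii) coverage ≥ $25,000 — not satisfied.
(a) = F OR F OR F = false.
(i) Schedule A material — fails.
(ii) no residence in 200 ft — satisfied.
(b): F OR T → true.
(1): F AND T → false.
(2) training certified — not satisfied.
Overall: F OR F → false.
Exception (start within hours) — not satisfied.
Result: main false OR exception false → false.

No — unlawful.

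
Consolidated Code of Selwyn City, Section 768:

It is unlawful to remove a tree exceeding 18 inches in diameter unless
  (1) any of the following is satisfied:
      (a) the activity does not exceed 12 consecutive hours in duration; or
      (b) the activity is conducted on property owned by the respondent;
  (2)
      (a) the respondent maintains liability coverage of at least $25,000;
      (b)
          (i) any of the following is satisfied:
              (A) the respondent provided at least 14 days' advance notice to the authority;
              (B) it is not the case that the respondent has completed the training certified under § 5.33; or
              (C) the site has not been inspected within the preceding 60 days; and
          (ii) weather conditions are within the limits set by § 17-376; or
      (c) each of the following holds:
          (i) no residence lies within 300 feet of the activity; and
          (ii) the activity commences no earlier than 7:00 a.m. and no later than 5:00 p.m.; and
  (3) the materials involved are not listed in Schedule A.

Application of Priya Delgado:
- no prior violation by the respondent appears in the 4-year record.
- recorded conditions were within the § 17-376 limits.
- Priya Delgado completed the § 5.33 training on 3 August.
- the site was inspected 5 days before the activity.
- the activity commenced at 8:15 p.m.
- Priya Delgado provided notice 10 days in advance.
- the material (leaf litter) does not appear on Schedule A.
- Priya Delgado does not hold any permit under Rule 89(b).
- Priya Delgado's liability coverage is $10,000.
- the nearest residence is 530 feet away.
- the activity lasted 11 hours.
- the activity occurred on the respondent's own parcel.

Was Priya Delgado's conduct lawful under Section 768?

(a) ≤ 12 hrs duration — satisfied.
(b) own property — met.
So (1) is satisfied (T OR T).
(a) coverage ≥ $25,000 — not met.
(A) ≥14 days' notice — not met.
(B) not (training certified) — fails.
(C) not (site inspected) — not met.
(i) = F OR F OR F = false.
(ii) weather ok — satisfied.
So (b) is not satisfied (F AND T).
(i) no residence in 300 ft — satisfied.
(ii) start within hours — not satisfied.
(c) = T AND F = false.
So (2) is not satisfied (F OR F OR F).
(3) not (Schedule A material) — met.
Overall = T AND F AND T = false.

No — unlawful.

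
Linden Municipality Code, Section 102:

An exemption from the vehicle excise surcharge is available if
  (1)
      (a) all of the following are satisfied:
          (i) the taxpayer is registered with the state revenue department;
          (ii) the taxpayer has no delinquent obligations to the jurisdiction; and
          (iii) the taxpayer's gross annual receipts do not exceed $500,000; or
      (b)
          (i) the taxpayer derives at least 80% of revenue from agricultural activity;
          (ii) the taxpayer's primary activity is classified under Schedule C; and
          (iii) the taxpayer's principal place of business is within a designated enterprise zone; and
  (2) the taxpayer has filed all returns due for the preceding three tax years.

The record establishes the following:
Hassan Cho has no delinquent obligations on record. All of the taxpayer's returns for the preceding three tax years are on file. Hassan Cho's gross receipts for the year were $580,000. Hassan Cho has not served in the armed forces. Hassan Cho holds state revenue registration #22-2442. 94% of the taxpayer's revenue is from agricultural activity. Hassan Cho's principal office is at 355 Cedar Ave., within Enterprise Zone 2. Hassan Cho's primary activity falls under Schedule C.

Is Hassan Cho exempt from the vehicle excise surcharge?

(i) state-registered — met.
(ii) no delinquency — satisfied.
(iii) receipts ≤ $500,000 — not met.
(a): T AND T AND F → false.
(i) ≥80% agricultural — met.
(ii) Schedule C activity — met.
(iii) in enterprise zone — satisfied.
So (b) is satisfied (T AND T AND T).
(1) = F OR T = true.
(2) returns current — satisfied.
Overall = T AND T = true.

Yes — exempt.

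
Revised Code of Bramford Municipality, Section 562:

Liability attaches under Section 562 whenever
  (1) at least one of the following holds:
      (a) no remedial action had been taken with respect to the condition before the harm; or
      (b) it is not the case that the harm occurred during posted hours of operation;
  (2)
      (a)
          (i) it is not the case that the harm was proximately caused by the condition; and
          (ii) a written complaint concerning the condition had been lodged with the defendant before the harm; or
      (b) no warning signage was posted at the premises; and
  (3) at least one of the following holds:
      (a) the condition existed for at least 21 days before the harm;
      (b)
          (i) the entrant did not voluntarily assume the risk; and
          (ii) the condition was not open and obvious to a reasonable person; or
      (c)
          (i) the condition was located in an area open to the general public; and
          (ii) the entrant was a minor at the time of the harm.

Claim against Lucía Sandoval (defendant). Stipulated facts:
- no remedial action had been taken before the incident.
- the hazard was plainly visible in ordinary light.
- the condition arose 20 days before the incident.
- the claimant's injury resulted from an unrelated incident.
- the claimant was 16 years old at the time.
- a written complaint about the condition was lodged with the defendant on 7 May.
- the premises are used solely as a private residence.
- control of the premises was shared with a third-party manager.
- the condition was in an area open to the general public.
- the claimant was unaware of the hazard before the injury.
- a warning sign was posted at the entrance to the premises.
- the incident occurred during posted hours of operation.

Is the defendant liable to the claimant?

Yes — liable.

(a) no remedial action — met.
(b) not (during posted hours) — not satisfied.
(1) = T OR F = true.
(i) not (proximate cause) — met.
(ii) complaint lodged — holds.
(a): T AND T → true.
(b) no signage posted — not met.
(2) = T OR F = true.
(a) condition ≥21 days old — fails.
(i) no assumed risk — holds.
(ii) not open/obvious — not satisfied.
(b) = T AND F = false.
(i) public area — satisfied.
(ii) entrant a minor — met.
(c) = T AND T = true.
So (3) is satisfied (F OR F OR T).
Overall = T AND T AND T = true.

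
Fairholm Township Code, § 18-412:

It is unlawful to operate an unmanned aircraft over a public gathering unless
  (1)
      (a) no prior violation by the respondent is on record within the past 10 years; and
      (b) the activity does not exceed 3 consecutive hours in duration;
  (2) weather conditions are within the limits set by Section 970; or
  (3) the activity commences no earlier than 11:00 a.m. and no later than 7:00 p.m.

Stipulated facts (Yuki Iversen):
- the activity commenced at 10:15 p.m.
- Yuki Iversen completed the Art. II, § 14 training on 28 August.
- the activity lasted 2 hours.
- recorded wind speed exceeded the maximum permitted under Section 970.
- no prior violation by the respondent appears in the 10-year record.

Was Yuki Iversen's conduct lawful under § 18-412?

(a) no prior violation — holds.
(b) ≤ 3 hrs duration — met.
(1) = T AND T = true.
(2) weather ok — fails.
(3) start within hours — not met.
Overall: T OR F OR F → true.

Yes — lawful.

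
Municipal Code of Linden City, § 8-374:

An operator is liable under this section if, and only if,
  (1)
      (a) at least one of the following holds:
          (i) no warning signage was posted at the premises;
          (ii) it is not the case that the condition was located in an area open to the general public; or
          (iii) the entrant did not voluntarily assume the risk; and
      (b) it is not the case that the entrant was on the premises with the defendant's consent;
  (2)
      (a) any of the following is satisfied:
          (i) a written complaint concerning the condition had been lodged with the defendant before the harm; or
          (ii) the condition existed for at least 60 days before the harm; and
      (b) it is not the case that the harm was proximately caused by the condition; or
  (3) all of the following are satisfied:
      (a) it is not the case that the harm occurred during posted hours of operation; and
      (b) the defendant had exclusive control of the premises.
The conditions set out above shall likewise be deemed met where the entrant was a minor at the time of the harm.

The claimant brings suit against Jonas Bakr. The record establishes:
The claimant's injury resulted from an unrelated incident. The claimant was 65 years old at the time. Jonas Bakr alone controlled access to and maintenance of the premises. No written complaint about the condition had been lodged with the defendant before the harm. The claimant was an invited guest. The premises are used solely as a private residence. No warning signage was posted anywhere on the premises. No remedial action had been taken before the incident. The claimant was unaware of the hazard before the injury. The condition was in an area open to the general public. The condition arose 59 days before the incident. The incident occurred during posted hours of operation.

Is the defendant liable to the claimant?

(i) no signage posted — met.
(ii) not (public area) — not met.
(iii) no assumed risk — holds.
(a) = T OR F OR T = true.
(b) not (consent to enter) — fails.
(1): T AND F → false.
(i) complaint lodged — not satisfied.
(ii) condition ≥60 days old — not met.
(a) = F OR F = false.
(b) not (proximate cause) — holds.
(2) = F AND T = false.
(a) not (during posted hours) — fails.
(b) exclusive control — met.
(3) = F AND T = false.
So Overall is not satisfied (F OR F OR F).
Exception (entrant a minor) — not satisfied.
Result: main false OR exception false → false.

No — not liable.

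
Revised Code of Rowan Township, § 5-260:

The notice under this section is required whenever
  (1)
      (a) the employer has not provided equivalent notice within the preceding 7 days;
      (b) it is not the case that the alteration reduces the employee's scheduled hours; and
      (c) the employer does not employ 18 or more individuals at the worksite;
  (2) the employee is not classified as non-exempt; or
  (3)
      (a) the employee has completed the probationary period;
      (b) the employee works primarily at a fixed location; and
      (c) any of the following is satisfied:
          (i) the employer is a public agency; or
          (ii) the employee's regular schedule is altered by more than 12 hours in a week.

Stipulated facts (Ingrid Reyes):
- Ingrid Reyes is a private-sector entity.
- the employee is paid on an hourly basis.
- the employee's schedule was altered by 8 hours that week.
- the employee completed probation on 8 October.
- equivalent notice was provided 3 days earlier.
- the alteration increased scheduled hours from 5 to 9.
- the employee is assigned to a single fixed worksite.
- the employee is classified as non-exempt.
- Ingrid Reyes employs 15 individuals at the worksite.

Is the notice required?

(a) no recent notice — fails.
(b) not (hours reduced) — holds.
(c) not (≥ 18 at site) — satisfied.
(1) = F AND T AND T = false.
(2) not (non-exempt) — not met.
(a) past probation — met.
(b) fixed location — holds.
(i) public agency — fails.
(ii) schedule shift > 12h — not met.
So (c) is not satisfied (F OR F).
(3): T AND T AND F → false.
Overall = F OR F OR F = false.

No — not required.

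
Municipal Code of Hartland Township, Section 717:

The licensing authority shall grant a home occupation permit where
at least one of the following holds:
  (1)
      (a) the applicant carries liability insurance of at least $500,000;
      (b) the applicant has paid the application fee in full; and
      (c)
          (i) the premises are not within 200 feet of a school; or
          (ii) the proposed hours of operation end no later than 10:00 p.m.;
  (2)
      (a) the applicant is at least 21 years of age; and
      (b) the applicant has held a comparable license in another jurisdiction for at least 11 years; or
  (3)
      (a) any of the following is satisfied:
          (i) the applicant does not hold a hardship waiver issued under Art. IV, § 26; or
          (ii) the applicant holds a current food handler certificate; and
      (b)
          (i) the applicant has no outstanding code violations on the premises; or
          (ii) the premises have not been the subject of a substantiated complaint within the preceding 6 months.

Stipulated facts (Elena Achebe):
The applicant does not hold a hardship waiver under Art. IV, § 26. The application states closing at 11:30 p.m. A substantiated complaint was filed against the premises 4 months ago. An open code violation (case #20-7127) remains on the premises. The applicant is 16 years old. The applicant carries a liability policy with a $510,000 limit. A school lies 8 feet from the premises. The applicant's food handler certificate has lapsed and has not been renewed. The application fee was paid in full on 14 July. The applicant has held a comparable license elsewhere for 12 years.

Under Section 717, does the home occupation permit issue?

No — denied.

(a) insurance ≥ $500,000 — holds.
(b) fee paid — satisfied.
(i) ≥200 ft from school — not satisfied.
(ii) closes by 10 p.m. — not met.
(c): F OR F → false.
So (1) is not satisfied (T AND T AND F).
(a) age ≥ 21 — not satisfied.
(b) prior license ≥ 11 yr — met.
(2) = F AND T = false.
(i) not (hardship waiver) — met.
(ii) food handler cert. — not satisfied.
So (a) is satisfied (T OR F).
(i) no code violations — not satisfied.
(ii) no complaint in 6 mo. — not satisfied.
(b) = F OR F = false.
So (3) is not satisfied (T AND F).
Overall: F OR F OR F → false.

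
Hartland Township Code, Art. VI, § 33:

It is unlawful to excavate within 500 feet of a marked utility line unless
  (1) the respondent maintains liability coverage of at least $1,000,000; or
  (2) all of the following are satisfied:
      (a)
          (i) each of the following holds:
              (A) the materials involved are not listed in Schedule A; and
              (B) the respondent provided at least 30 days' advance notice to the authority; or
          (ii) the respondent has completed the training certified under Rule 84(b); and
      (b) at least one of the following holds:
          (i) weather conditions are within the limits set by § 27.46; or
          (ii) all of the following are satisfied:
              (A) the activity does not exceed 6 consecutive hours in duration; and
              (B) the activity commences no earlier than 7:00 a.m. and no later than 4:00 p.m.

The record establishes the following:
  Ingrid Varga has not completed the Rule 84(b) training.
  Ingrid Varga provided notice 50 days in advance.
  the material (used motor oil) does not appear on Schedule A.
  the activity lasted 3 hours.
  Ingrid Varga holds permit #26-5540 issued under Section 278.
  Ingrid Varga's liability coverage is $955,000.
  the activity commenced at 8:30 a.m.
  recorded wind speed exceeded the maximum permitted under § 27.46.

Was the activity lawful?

(1) coverage ≥ $1,000,000 — fails.
(A) not (Schedule A material) — satisfied.
(B) ≥30 days' notice — holds.
(i): T AND T → true.
(ii) training certified — not met.
(a): T OR F → true.
(i) weather ok — not met.
(A) ≤ 6 hrs duration — holds.
(B) start within hours — met.
So (ii) is satisfied (T AND T).
So (b) is satisfied (F OR T).
(2): T AND T → true.
So Overall is satisfied (F OR T).

Yes — lawful.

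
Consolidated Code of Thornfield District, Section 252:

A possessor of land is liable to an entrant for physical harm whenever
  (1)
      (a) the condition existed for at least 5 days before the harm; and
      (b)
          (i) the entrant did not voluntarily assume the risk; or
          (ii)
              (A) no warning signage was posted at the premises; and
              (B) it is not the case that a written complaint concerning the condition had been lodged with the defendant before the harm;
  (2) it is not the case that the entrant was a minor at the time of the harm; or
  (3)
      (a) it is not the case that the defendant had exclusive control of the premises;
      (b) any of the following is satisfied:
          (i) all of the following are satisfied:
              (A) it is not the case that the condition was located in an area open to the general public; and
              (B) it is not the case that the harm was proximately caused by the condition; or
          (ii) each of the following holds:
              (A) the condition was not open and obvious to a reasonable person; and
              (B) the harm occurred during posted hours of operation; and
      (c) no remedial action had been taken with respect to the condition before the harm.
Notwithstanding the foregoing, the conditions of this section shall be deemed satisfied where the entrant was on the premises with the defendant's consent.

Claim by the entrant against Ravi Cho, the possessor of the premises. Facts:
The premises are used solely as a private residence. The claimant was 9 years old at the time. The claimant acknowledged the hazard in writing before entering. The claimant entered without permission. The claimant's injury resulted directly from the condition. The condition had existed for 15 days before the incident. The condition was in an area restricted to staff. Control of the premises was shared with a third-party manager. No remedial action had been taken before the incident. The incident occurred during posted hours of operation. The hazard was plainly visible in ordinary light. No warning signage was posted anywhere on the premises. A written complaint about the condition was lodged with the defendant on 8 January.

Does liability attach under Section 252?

(a) condition ≥5 days old — satisfied.
(i) no assumed risk — not met.
(A) no signage posted — holds.
(B) not (complaint lodged) — not met.
(ii) = T AND F = false.
(b): F OR F → false.
So (1) is not satisfied (T AND F).
(2) not (entrant a minor) — fails.
(a) not (exclusive control) — met.
(A) not (public area) — holds.
(B) not (proximate cause) — not satisfied.
(i) = T AND F = false.
(A) not open/obvious — not met.
(B) during posted hours — holds.
(ii): F AND T → false.
So (b) is not satisfied (F OR F).
(c) no remedial action — holds.
So (3) is not satisfied (T AND F AND T).
Overall = F OR F OR F = false.
Exception (consent to enter) — not satisfied.
Result: main false OR exception false → false.

No — not liable.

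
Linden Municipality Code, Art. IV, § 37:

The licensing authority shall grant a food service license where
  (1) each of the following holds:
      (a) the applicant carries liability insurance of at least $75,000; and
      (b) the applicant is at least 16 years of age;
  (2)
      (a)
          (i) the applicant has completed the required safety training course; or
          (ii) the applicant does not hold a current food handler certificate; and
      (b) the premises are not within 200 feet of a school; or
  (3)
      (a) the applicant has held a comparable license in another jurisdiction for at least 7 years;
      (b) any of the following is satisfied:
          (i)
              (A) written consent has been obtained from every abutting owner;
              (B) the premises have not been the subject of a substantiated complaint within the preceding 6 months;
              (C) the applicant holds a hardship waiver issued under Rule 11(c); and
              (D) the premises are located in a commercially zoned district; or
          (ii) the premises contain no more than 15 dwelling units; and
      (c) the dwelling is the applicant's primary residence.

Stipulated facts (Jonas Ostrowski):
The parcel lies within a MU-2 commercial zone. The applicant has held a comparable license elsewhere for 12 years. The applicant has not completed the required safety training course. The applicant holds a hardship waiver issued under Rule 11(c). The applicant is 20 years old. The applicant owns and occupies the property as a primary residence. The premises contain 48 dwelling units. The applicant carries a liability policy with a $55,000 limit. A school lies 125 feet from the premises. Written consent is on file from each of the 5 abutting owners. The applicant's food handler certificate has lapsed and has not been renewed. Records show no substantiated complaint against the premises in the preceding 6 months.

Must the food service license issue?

Yes — granted.

(a) insurance ≥ $75,000 — not satisfied.
(b) age ≥ 16 — met.
So (1) is not satisfied (F AND T).
(i) safety training — not satisfied.
(ii) not (food handler cert.) — holds.
(a): F OR T → true.
(b) ≥200 ft from school — not satisfied.
So (2) is not satisfied (T AND F).
(a) prior license ≥ 7 yr — holds.
(A) all abutters consent — satisfied.
(B) no complaint in 6 mo. — met.
(C) hardship waiver — holds.
(D) commercially zoned — satisfied.
So (i) is satisfied (T AND T AND T AND T).
(ii) ≤ 15 units — not met.
So (b) is satisfied (T OR F).
(c) primary residence — met.
(3) = T AND T AND T = true.
Overall = F OR F OR T = true.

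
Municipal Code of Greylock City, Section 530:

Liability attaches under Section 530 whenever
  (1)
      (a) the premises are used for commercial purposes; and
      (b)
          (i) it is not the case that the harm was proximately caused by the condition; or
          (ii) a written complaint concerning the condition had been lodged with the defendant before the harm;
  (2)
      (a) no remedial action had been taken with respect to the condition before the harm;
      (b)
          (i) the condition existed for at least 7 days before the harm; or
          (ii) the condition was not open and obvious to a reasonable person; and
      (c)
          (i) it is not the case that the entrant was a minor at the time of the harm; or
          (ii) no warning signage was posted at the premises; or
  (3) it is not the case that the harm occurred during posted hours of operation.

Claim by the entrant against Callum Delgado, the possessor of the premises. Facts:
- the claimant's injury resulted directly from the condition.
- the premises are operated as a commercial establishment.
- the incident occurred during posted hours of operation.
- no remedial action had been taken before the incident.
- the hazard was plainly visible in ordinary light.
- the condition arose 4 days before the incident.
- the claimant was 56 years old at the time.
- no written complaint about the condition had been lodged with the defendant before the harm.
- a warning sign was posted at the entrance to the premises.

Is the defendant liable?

(a) commercial use — met.
(i) not (proximate cause) — fails.
(ii) complaint lodged — not satisfied.
So (b) is not satisfied (F OR F).
(1): T AND F → false.
(a) no remedial action — met.
(i) condition ≥7 days old — not met.
(ii) not open/obvious — not met.
So (b) is not satisfied (F OR F).
(i) not (entrant a minor) — satisfied.
(ii) no signage posted — not met.
(c) = T OR F = true.
(2) = T AND F AND T = false.
(3) not (during posted hours) — not met.
So Overall is not satisfied (F OR F OR F).

No — not liable.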